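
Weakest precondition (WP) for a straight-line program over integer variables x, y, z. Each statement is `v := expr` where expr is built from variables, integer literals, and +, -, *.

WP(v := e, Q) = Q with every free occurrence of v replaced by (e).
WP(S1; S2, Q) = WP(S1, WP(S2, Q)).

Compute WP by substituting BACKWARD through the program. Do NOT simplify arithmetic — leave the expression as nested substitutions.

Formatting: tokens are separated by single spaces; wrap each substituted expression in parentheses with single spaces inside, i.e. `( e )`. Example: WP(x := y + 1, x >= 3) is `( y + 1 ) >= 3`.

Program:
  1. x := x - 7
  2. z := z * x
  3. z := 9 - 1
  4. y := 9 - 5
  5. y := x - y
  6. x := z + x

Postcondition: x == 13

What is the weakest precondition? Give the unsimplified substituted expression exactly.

Answer: ( ( 9 - 1 ) + ( x - 7 ) ) == 13

Derivation:
post: x == 13
stmt 6: x := z + x  -- replace 1 occurrence(s) of x with (z + x)
  => ( z + x ) == 13
stmt 5: y := x - y  -- replace 0 occurrence(s) of y with (x - y)
  => ( z + x ) == 13
stmt 4: y := 9 - 5  -- replace 0 occurrence(s) of y with (9 - 5)
  => ( z + x ) == 13
stmt 3: z := 9 - 1  -- replace 1 occurrence(s) of z with (9 - 1)
  => ( ( 9 - 1 ) + x ) == 13
stmt 2: z := z * x  -- replace 0 occurrence(s) of z with (z * x)
  => ( ( 9 - 1 ) + x ) == 13
stmt 1: x := x - 7  -- replace 1 occurrence(s) of x with (x - 7)
  => ( ( 9 - 1 ) + ( x - 7 ) ) == 13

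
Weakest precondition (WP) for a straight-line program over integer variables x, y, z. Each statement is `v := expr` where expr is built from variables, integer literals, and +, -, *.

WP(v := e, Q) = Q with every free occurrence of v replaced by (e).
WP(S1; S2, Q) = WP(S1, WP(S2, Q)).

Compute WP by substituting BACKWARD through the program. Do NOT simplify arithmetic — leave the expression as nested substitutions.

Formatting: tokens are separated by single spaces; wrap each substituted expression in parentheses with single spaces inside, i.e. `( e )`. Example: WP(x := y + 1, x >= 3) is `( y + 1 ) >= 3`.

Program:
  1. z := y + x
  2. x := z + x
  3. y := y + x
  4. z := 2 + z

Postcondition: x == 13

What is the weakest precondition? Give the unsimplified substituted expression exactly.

Answer: ( ( y + x ) + x ) == 13

Derivation:
post: x == 13
stmt 4: z := 2 + z  -- replace 0 occurrence(s) of z with (2 + z)
  => x == 13
stmt 3: y := y + x  -- replace 0 occurrence(s) of y with (y + x)
  => x == 13
stmt 2: x := z + x  -- replace 1 occurrence(s) of x with (z + x)
  => ( z + x ) == 13
stmt 1: z := y + x  -- replace 1 occurrence(s) of z with (y + x)
  => ( ( y + x ) + x ) == 13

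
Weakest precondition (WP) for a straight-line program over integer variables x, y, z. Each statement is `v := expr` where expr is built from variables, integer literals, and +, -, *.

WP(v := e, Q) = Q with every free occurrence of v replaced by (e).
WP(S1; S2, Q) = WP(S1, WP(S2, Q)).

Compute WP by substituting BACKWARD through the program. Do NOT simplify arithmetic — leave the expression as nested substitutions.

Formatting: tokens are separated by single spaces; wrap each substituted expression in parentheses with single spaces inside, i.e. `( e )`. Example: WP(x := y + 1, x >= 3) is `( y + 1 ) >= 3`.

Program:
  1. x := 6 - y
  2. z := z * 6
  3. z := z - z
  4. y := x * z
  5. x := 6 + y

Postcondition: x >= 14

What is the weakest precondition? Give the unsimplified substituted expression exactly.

post: x >= 14
stmt 5: x := 6 + y  -- replace 1 occurrence(s) of x with (6 + y)
  => ( 6 + y ) >= 14
stmt 4: y := x * z  -- replace 1 occurrence(s) of y with (x * z)
  => ( 6 + ( x * z ) ) >= 14
stmt 3: z := z - z  -- replace 1 occurrence(s) of z with (z - z)
  => ( 6 + ( x * ( z - z ) ) ) >= 14
stmt 2: z := z * 6  -- replace 2 occurrence(s) of z with (z * 6)
  => ( 6 + ( x * ( ( z * 6 ) - ( z * 6 ) ) ) ) >= 14
stmt 1: x := 6 - y  -- replace 1 occurrence(s) of x with (6 - y)
  => ( 6 + ( ( 6 - y ) * ( ( z * 6 ) - ( z * 6 ) ) ) ) >= 14

Answer: ( 6 + ( ( 6 - y ) * ( ( z * 6 ) - ( z * 6 ) ) ) ) >= 14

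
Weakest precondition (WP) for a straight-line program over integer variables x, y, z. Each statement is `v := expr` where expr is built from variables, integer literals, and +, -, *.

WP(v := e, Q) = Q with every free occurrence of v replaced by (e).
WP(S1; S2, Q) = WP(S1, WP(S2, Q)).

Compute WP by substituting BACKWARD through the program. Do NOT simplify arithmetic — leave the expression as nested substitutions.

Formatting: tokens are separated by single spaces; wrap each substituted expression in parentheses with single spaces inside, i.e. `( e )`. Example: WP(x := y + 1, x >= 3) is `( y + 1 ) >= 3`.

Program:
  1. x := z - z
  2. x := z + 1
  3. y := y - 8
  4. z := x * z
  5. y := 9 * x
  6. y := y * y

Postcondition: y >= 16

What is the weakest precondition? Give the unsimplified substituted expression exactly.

Answer: ( ( 9 * ( z + 1 ) ) * ( 9 * ( z + 1 ) ) ) >= 16

Derivation:
post: y >= 16
stmt 6: y := y * y  -- replace 1 occurrence(s) of y with (y * y)
  => ( y * y ) >= 16
stmt 5: y := 9 * x  -- replace 2 occurrence(s) of y with (9 * x)
  => ( ( 9 * x ) * ( 9 * x ) ) >= 16
stmt 4: z := x * z  -- replace 0 occurrence(s) of z with (x * z)
  => ( ( 9 * x ) * ( 9 * x ) ) >= 16
stmt 3: y := y - 8  -- replace 0 occurrence(s) of y with (y - 8)
  => ( ( 9 * x ) * ( 9 * x ) ) >= 16
stmt 2: x := z + 1  -- replace 2 occurrence(s) of x with (z + 1)
  => ( ( 9 * ( z + 1 ) ) * ( 9 * ( z + 1 ) ) ) >= 16
stmt 1: x := z - z  -- replace 0 occurrence(s) of x with (z - z)
  => ( ( 9 * ( z + 1 ) ) * ( 9 * ( z + 1 ) ) ) >= 16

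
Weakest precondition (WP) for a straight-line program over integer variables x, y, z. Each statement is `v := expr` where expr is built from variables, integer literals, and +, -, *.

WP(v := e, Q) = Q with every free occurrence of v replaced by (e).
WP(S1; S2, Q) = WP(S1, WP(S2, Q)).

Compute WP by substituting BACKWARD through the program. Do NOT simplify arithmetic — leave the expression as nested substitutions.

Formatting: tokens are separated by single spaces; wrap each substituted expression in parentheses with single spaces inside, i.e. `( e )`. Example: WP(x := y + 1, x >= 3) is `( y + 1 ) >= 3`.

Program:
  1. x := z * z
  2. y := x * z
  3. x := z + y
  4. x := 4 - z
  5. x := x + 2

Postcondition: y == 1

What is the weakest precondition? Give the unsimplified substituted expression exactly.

Answer: ( ( z * z ) * z ) == 1

Derivation:
post: y == 1
stmt 5: x := x + 2  -- replace 0 occurrence(s) of x with (x + 2)
  => y == 1
stmt 4: x := 4 - z  -- replace 0 occurrence(s) of x with (4 - z)
  => y == 1
stmt 3: x := z + y  -- replace 0 occurrence(s) of x with (z + y)
  => y == 1
stmt 2: y := x * z  -- replace 1 occurrence(s) of y with (x * z)
  => ( x * z ) == 1
stmt 1: x := z * z  -- replace 1 occurrence(s) of x with (z * z)
  => ( ( z * z ) * z ) == 1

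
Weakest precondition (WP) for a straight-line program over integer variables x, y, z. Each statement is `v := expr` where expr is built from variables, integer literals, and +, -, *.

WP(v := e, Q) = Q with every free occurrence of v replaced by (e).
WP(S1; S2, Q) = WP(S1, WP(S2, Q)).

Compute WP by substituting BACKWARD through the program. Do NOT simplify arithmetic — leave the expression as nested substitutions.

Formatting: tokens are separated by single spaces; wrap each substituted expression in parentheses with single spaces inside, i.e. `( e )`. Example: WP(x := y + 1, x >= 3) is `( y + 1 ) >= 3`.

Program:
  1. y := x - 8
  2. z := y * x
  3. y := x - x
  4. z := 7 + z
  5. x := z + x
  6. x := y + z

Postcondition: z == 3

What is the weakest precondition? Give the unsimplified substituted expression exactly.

post: z == 3
stmt 6: x := y + z  -- replace 0 occurrence(s) of x with (y + z)
  => z == 3
stmt 5: x := z + x  -- replace 0 occurrence(s) of x with (z + x)
  => z == 3
stmt 4: z := 7 + z  -- replace 1 occurrence(s) of z with (7 + z)
  => ( 7 + z ) == 3
stmt 3: y := x - x  -- replace 0 occurrence(s) of y with (x - x)
  => ( 7 + z ) == 3
stmt 2: z := y * x  -- replace 1 occurrence(s) of z with (y * x)
  => ( 7 + ( y * x ) ) == 3
stmt 1: y := x - 8  -- replace 1 occurrence(s) of y with (x - 8)
  => ( 7 + ( ( x - 8 ) * x ) ) == 3

Answer: ( 7 + ( ( x - 8 ) * x ) ) == 3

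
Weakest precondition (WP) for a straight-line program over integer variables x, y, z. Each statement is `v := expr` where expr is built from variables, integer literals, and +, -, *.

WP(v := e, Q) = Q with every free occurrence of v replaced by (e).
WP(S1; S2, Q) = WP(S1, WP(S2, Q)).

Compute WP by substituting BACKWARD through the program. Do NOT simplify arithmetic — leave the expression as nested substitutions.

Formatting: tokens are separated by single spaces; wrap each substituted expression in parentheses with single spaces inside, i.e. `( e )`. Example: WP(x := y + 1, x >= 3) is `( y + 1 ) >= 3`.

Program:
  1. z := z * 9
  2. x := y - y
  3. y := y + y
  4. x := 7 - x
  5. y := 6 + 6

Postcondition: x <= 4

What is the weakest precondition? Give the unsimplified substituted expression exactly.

post: x <= 4
stmt 5: y := 6 + 6  -- replace 0 occurrence(s) of y with (6 + 6)
  => x <= 4
stmt 4: x := 7 - x  -- replace 1 occurrence(s) of x with (7 - x)
  => ( 7 - x ) <= 4
stmt 3: y := y + y  -- replace 0 occurrence(s) of y with (y + y)
  => ( 7 - x ) <= 4
stmt 2: x := y - y  -- replace 1 occurrence(s) of x with (y - y)
  => ( 7 - ( y - y ) ) <= 4
stmt 1: z := z * 9  -- replace 0 occurrence(s) of z with (z * 9)
  => ( 7 - ( y - y ) ) <= 4

Answer: ( 7 - ( y - y ) ) <= 4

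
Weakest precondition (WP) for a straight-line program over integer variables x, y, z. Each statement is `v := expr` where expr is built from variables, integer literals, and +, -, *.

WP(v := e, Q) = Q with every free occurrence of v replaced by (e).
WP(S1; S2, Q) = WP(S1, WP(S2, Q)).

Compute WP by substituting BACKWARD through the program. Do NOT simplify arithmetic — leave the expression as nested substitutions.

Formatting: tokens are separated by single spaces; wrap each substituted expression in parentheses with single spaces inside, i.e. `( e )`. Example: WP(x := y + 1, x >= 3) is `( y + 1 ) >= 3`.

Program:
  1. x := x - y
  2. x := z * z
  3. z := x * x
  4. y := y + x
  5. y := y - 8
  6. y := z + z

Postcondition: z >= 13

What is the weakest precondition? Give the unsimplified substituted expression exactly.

Answer: ( ( z * z ) * ( z * z ) ) >= 13

Derivation:
post: z >= 13
stmt 6: y := z + z  -- replace 0 occurrence(s) of y with (z + z)
  => z >= 13
stmt 5: y := y - 8  -- replace 0 occurrence(s) of y with (y - 8)
  => z >= 13
stmt 4: y := y + x  -- replace 0 occurrence(s) of y with (y + x)
  => z >= 13
stmt 3: z := x * x  -- replace 1 occurrence(s) of z with (x * x)
  => ( x * x ) >= 13
stmt 2: x := z * z  -- replace 2 occurrence(s) of x with (z * z)
  => ( ( z * z ) * ( z * z ) ) >= 13
stmt 1: x := x - y  -- replace 0 occurrence(s) of x with (x - y)
  => ( ( z * z ) * ( z * z ) ) >= 13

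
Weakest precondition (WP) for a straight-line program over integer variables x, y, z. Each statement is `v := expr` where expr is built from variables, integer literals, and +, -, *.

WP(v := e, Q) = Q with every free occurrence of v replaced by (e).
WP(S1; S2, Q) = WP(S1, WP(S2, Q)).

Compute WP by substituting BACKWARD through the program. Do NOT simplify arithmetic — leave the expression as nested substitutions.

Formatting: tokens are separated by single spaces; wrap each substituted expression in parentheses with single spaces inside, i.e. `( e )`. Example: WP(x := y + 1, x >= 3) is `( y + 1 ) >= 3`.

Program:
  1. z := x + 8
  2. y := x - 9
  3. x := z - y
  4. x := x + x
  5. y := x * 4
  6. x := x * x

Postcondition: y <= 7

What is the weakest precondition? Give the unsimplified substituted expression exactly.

post: y <= 7
stmt 6: x := x * x  -- replace 0 occurrence(s) of x with (x * x)
  => y <= 7
stmt 5: y := x * 4  -- replace 1 occurrence(s) of y with (x * 4)
  => ( x * 4 ) <= 7
stmt 4: x := x + x  -- replace 1 occurrence(s) of x with (x + x)
  => ( ( x + x ) * 4 ) <= 7
stmt 3: x := z - y  -- replace 2 occurrence(s) of x with (z - y)
  => ( ( ( z - y ) + ( z - y ) ) * 4 ) <= 7
stmt 2: y := x - 9  -- replace 2 occurrence(s) of y with (x - 9)
  => ( ( ( z - ( x - 9 ) ) + ( z - ( x - 9 ) ) ) * 4 ) <= 7
stmt 1: z := x + 8  -- replace 2 occurrence(s) of z with (x + 8)
  => ( ( ( ( x + 8 ) - ( x - 9 ) ) + ( ( x + 8 ) - ( x - 9 ) ) ) * 4 ) <= 7

Answer: ( ( ( ( x + 8 ) - ( x - 9 ) ) + ( ( x + 8 ) - ( x - 9 ) ) ) * 4 ) <= 7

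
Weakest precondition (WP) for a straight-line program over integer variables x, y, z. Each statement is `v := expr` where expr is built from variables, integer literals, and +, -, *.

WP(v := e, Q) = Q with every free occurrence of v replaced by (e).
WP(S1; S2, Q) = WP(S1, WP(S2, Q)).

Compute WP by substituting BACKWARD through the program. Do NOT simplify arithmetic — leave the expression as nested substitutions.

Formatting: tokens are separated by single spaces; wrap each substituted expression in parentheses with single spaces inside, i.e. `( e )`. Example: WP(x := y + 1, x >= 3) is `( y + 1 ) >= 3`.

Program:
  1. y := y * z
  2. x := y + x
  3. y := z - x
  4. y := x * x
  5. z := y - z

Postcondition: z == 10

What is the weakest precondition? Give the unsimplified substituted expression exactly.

post: z == 10
stmt 5: z := y - z  -- replace 1 occurrence(s) of z with (y - z)
  => ( y - z ) == 10
stmt 4: y := x * x  -- replace 1 occurrence(s) of y with (x * x)
  => ( ( x * x ) - z ) == 10
stmt 3: y := z - x  -- replace 0 occurrence(s) of y with (z - x)
  => ( ( x * x ) - z ) == 10
stmt 2: x := y + x  -- replace 2 occurrence(s) of x with (y + x)
  => ( ( ( y + x ) * ( y + x ) ) - z ) == 10
stmt 1: y := y * z  -- replace 2 occurrence(s) of y with (y * z)
  => ( ( ( ( y * z ) + x ) * ( ( y * z ) + x ) ) - z ) == 10

Answer: ( ( ( ( y * z ) + x ) * ( ( y * z ) + x ) ) - z ) == 10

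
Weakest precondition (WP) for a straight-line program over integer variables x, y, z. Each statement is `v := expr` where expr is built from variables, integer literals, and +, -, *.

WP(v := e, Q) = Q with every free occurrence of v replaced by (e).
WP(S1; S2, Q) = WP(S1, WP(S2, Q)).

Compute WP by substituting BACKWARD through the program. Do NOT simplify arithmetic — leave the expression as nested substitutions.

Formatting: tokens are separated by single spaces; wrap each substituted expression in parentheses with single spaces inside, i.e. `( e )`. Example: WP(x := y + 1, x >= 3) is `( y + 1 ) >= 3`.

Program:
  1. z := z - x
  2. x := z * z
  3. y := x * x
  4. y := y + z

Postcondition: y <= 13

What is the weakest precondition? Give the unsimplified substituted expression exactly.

post: y <= 13
stmt 4: y := y + z  -- replace 1 occurrence(s) of y with (y + z)
  => ( y + z ) <= 13
stmt 3: y := x * x  -- replace 1 occurrence(s) of y with (x * x)
  => ( ( x * x ) + z ) <= 13
stmt 2: x := z * z  -- replace 2 occurrence(s) of x with (z * z)
  => ( ( ( z * z ) * ( z * z ) ) + z ) <= 13
stmt 1: z := z - x  -- replace 5 occurrence(s) of z with (z - x)
  => ( ( ( ( z - x ) * ( z - x ) ) * ( ( z - x ) * ( z - x ) ) ) + ( z - x ) ) <= 13

Answer: ( ( ( ( z - x ) * ( z - x ) ) * ( ( z - x ) * ( z - x ) ) ) + ( z - x ) ) <= 13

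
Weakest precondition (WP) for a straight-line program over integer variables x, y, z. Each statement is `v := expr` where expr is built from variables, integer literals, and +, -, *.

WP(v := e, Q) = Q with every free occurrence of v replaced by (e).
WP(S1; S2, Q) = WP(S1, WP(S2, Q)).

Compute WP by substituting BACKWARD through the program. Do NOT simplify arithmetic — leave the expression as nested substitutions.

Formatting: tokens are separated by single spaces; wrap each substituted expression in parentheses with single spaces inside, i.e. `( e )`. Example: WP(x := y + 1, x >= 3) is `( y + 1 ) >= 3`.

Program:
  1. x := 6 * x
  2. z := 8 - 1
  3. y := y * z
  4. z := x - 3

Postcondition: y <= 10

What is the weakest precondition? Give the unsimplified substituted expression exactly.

Answer: ( y * ( 8 - 1 ) ) <= 10

Derivation:
post: y <= 10
stmt 4: z := x - 3  -- replace 0 occurrence(s) of z with (x - 3)
  => y <= 10
stmt 3: y := y * z  -- replace 1 occurrence(s) of y with (y * z)
  => ( y * z ) <= 10
stmt 2: z := 8 - 1  -- replace 1 occurrence(s) of z with (8 - 1)
  => ( y * ( 8 - 1 ) ) <= 10
stmt 1: x := 6 * x  -- replace 0 occurrence(s) of x with (6 * x)
  => ( y * ( 8 - 1 ) ) <= 10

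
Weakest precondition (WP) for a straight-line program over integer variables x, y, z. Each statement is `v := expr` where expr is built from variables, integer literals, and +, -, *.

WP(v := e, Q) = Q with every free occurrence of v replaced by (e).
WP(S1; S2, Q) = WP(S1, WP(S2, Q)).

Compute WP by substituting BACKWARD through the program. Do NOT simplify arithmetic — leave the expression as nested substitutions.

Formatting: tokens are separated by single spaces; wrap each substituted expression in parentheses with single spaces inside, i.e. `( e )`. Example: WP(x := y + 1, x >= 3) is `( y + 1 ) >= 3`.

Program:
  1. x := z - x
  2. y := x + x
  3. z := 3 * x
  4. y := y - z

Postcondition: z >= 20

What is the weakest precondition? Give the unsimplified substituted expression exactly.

Answer: ( 3 * ( z - x ) ) >= 20

Derivation:
post: z >= 20
stmt 4: y := y - z  -- replace 0 occurrence(s) of y with (y - z)
  => z >= 20
stmt 3: z := 3 * x  -- replace 1 occurrence(s) of z with (3 * x)
  => ( 3 * x ) >= 20
stmt 2: y := x + x  -- replace 0 occurrence(s) of y with (x + x)
  => ( 3 * x ) >= 20
stmt 1: x := z - x  -- replace 1 occurrence(s) of x with (z - x)
  => ( 3 * ( z - x ) ) >= 20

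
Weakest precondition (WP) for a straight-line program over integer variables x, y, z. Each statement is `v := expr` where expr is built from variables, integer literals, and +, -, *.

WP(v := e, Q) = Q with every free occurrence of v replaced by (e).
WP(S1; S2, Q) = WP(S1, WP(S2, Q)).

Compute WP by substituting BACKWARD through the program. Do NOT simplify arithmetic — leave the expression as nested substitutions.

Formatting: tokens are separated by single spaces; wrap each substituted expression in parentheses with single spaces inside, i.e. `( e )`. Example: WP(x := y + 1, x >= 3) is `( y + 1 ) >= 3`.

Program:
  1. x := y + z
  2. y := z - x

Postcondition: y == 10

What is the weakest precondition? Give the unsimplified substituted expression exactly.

post: y == 10
stmt 2: y := z - x  -- replace 1 occurrence(s) of y with (z - x)
  => ( z - x ) == 10
stmt 1: x := y + z  -- replace 1 occurrence(s) of x with (y + z)
  => ( z - ( y + z ) ) == 10

Answer: ( z - ( y + z ) ) == 10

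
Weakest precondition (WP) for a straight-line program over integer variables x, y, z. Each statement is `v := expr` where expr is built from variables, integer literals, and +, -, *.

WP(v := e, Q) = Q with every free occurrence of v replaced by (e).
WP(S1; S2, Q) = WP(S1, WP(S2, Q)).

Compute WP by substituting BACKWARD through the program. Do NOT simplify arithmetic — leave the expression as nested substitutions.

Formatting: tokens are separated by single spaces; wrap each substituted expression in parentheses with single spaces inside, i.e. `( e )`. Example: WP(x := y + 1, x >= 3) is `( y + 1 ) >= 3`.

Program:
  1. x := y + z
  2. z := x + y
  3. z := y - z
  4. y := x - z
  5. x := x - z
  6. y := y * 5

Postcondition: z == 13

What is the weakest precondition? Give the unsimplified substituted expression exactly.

Answer: ( y - ( ( y + z ) + y ) ) == 13

Derivation:
post: z == 13
stmt 6: y := y * 5  -- replace 0 occurrence(s) of y with (y * 5)
  => z == 13
stmt 5: x := x - z  -- replace 0 occurrence(s) of x with (x - z)
  => z == 13
stmt 4: y := x - z  -- replace 0 occurrence(s) of y with (x - z)
  => z == 13
stmt 3: z := y - z  -- replace 1 occurrence(s) of z with (y - z)
  => ( y - z ) == 13
stmt 2: z := x + y  -- replace 1 occurrence(s) of z with (x + y)
  => ( y - ( x + y ) ) == 13
stmt 1: x := y + z  -- replace 1 occurrence(s) of x with (y + z)
  => ( y - ( ( y + z ) + y ) ) == 13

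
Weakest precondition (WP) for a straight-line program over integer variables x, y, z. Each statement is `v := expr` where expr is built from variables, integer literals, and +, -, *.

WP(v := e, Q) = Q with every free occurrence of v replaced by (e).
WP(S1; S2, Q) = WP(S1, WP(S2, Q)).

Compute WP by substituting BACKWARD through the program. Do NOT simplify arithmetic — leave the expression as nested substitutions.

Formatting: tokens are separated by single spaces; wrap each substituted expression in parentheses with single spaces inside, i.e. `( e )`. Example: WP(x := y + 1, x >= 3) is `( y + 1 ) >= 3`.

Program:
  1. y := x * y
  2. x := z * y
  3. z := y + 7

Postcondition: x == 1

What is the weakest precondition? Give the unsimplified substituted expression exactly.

Answer: ( z * ( x * y ) ) == 1

Derivation:
post: x == 1
stmt 3: z := y + 7  -- replace 0 occurrence(s) of z with (y + 7)
  => x == 1
stmt 2: x := z * y  -- replace 1 occurrence(s) of x with (z * y)
  => ( z * y ) == 1
stmt 1: y := x * y  -- replace 1 occurrence(s) of y with (x * y)
  => ( z * ( x * y ) ) == 1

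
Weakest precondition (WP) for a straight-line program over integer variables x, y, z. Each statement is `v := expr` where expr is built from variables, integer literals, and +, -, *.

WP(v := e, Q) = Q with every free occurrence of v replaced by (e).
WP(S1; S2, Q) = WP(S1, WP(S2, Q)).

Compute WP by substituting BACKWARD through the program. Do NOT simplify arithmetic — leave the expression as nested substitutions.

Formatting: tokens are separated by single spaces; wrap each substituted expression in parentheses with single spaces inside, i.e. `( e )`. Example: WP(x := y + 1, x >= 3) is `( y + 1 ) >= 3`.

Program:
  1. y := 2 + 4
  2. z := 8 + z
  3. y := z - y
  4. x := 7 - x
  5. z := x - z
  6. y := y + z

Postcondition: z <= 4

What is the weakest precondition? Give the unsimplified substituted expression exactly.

post: z <= 4
stmt 6: y := y + z  -- replace 0 occurrence(s) of y with (y + z)
  => z <= 4
stmt 5: z := x - z  -- replace 1 occurrence(s) of z with (x - z)
  => ( x - z ) <= 4
stmt 4: x := 7 - x  -- replace 1 occurrence(s) of x with (7 - x)
  => ( ( 7 - x ) - z ) <= 4
stmt 3: y := z - y  -- replace 0 occurrence(s) of y with (z - y)
  => ( ( 7 - x ) - z ) <= 4
stmt 2: z := 8 + z  -- replace 1 occurrence(s) of z with (8 + z)
  => ( ( 7 - x ) - ( 8 + z ) ) <= 4
stmt 1: y := 2 + 4  -- replace 0 occurrence(s) of y with (2 + 4)
  => ( ( 7 - x ) - ( 8 + z ) ) <= 4

Answer: ( ( 7 - x ) - ( 8 + z ) ) <= 4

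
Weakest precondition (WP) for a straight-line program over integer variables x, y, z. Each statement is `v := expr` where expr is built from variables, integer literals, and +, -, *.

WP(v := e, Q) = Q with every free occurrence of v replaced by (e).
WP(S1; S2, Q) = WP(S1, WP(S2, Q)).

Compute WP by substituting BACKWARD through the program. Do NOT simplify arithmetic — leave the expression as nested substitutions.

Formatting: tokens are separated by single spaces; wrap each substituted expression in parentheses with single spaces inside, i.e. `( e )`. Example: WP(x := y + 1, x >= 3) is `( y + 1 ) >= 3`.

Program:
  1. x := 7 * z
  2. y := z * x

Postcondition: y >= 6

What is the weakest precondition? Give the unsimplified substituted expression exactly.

post: y >= 6
stmt 2: y := z * x  -- replace 1 occurrence(s) of y with (z * x)
  => ( z * x ) >= 6
stmt 1: x := 7 * z  -- replace 1 occurrence(s) of x with (7 * z)
  => ( z * ( 7 * z ) ) >= 6

Answer: ( z * ( 7 * z ) ) >= 6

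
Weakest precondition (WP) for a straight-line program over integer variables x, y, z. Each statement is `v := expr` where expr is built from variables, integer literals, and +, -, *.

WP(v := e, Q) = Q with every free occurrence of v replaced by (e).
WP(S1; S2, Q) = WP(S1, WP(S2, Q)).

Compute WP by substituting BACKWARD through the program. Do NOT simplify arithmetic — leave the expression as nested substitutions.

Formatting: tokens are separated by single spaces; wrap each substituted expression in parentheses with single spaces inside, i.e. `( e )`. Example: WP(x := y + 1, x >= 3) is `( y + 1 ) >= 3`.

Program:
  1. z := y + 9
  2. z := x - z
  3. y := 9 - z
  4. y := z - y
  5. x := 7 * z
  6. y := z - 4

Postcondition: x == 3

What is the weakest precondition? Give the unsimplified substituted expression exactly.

Answer: ( 7 * ( x - ( y + 9 ) ) ) == 3

Derivation:
post: x == 3
stmt 6: y := z - 4  -- replace 0 occurrence(s) of y with (z - 4)
  => x == 3
stmt 5: x := 7 * z  -- replace 1 occurrence(s) of x with (7 * z)
  => ( 7 * z ) == 3
stmt 4: y := z - y  -- replace 0 occurrence(s) of y with (z - y)
  => ( 7 * z ) == 3
stmt 3: y := 9 - z  -- replace 0 occurrence(s) of y with (9 - z)
  => ( 7 * z ) == 3
stmt 2: z := x - z  -- replace 1 occurrence(s) of z with (x - z)
  => ( 7 * ( x - z ) ) == 3
stmt 1: z := y + 9  -- replace 1 occurrence(s) of z with (y + 9)
  => ( 7 * ( x - ( y + 9 ) ) ) == 3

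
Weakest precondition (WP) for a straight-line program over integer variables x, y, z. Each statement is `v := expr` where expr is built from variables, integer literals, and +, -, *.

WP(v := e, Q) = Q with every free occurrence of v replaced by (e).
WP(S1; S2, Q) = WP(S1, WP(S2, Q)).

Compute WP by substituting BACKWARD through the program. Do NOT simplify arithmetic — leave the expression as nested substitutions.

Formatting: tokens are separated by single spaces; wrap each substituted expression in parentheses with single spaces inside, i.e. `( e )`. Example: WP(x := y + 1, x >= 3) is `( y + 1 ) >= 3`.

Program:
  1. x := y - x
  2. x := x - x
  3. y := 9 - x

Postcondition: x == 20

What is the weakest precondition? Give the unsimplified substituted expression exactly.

post: x == 20
stmt 3: y := 9 - x  -- replace 0 occurrence(s) of y with (9 - x)
  => x == 20
stmt 2: x := x - x  -- replace 1 occurrence(s) of x with (x - x)
  => ( x - x ) == 20
stmt 1: x := y - x  -- replace 2 occurrence(s) of x with (y - x)
  => ( ( y - x ) - ( y - x ) ) == 20

Answer: ( ( y - x ) - ( y - x ) ) == 20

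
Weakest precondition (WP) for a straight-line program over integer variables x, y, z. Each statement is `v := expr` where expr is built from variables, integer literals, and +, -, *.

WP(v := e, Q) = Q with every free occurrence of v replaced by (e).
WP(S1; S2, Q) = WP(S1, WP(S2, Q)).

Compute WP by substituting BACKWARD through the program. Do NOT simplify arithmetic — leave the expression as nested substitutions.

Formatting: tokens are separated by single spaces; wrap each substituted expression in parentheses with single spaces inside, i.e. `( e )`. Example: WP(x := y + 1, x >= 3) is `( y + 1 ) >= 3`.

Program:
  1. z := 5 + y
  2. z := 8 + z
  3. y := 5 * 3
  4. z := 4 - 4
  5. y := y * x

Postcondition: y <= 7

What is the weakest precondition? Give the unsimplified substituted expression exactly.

post: y <= 7
stmt 5: y := y * x  -- replace 1 occurrence(s) of y with (y * x)
  => ( y * x ) <= 7
stmt 4: z := 4 - 4  -- replace 0 occurrence(s) of z with (4 - 4)
  => ( y * x ) <= 7
stmt 3: y := 5 * 3  -- replace 1 occurrence(s) of y with (5 * 3)
  => ( ( 5 * 3 ) * x ) <= 7
stmt 2: z := 8 + z  -- replace 0 occurrence(s) of z with (8 + z)
  => ( ( 5 * 3 ) * x ) <= 7
stmt 1: z := 5 + y  -- replace 0 occurrence(s) of z with (5 + y)
  => ( ( 5 * 3 ) * x ) <= 7

Answer: ( ( 5 * 3 ) * x ) <= 7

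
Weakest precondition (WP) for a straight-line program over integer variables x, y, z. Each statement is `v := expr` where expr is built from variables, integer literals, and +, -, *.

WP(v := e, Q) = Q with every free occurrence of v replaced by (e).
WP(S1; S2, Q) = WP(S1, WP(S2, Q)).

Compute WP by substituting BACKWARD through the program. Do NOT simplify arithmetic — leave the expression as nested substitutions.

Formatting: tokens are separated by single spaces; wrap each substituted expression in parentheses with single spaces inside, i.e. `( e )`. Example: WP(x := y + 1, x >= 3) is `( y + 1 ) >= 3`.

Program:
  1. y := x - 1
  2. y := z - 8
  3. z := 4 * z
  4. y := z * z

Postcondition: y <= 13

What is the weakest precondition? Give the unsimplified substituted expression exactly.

post: y <= 13
stmt 4: y := z * z  -- replace 1 occurrence(s) of y with (z * z)
  => ( z * z ) <= 13
stmt 3: z := 4 * z  -- replace 2 occurrence(s) of z with (4 * z)
  => ( ( 4 * z ) * ( 4 * z ) ) <= 13
stmt 2: y := z - 8  -- replace 0 occurrence(s) of y with (z - 8)
  => ( ( 4 * z ) * ( 4 * z ) ) <= 13
stmt 1: y := x - 1  -- replace 0 occurrence(s) of y with (x - 1)
  => ( ( 4 * z ) * ( 4 * z ) ) <= 13

Answer: ( ( 4 * z ) * ( 4 * z ) ) <= 13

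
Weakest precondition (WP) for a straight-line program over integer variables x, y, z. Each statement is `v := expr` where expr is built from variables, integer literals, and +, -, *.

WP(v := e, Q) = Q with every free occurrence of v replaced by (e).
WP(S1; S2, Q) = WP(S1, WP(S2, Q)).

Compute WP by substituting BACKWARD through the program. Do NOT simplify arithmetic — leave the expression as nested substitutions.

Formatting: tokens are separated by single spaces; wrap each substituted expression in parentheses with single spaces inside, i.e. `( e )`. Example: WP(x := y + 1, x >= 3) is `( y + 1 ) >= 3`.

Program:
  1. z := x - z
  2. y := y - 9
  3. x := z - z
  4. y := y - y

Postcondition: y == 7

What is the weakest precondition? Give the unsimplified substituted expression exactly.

Answer: ( ( y - 9 ) - ( y - 9 ) ) == 7

Derivation:
post: y == 7
stmt 4: y := y - y  -- replace 1 occurrence(s) of y with (y - y)
  => ( y - y ) == 7
stmt 3: x := z - z  -- replace 0 occurrence(s) of x with (z - z)
  => ( y - y ) == 7
stmt 2: y := y - 9  -- replace 2 occurrence(s) of y with (y - 9)
  => ( ( y - 9 ) - ( y - 9 ) ) == 7
stmt 1: z := x - z  -- replace 0 occurrence(s) of z with (x - z)
  => ( ( y - 9 ) - ( y - 9 ) ) == 7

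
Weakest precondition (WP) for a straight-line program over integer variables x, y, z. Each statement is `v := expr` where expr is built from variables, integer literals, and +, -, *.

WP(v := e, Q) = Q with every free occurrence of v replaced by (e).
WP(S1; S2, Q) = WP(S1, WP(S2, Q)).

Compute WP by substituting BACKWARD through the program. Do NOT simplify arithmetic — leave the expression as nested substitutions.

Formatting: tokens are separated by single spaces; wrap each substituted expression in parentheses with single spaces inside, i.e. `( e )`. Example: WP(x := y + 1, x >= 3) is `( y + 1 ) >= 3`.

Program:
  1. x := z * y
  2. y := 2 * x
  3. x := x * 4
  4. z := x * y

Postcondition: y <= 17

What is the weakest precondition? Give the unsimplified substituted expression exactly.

Answer: ( 2 * ( z * y ) ) <= 17

Derivation:
post: y <= 17
stmt 4: z := x * y  -- replace 0 occurrence(s) of z with (x * y)
  => y <= 17
stmt 3: x := x * 4  -- replace 0 occurrence(s) of x with (x * 4)
  => y <= 17
stmt 2: y := 2 * x  -- replace 1 occurrence(s) of y with (2 * x)
  => ( 2 * x ) <= 17
stmt 1: x := z * y  -- replace 1 occurrence(s) of x with (z * y)
  => ( 2 * ( z * y ) ) <= 17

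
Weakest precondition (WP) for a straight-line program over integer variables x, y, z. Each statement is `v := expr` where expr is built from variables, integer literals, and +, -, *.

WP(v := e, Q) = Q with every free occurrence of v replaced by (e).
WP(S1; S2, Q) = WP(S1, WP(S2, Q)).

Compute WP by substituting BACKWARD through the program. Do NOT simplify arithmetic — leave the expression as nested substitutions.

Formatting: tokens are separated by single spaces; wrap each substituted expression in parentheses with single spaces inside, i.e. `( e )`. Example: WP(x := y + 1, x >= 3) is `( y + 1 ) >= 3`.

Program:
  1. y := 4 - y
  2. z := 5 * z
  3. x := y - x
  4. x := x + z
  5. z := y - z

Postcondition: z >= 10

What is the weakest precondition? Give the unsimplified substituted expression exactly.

Answer: ( ( 4 - y ) - ( 5 * z ) ) >= 10

Derivation:
post: z >= 10
stmt 5: z := y - z  -- replace 1 occurrence(s) of z with (y - z)
  => ( y - z ) >= 10
stmt 4: x := x + z  -- replace 0 occurrence(s) of x with (x + z)
  => ( y - z ) >= 10
stmt 3: x := y - x  -- replace 0 occurrence(s) of x with (y - x)
  => ( y - z ) >= 10
stmt 2: z := 5 * z  -- replace 1 occurrence(s) of z with (5 * z)
  => ( y - ( 5 * z ) ) >= 10
stmt 1: y := 4 - y  -- replace 1 occurrence(s) of y with (4 - y)
  => ( ( 4 - y ) - ( 5 * z ) ) >= 10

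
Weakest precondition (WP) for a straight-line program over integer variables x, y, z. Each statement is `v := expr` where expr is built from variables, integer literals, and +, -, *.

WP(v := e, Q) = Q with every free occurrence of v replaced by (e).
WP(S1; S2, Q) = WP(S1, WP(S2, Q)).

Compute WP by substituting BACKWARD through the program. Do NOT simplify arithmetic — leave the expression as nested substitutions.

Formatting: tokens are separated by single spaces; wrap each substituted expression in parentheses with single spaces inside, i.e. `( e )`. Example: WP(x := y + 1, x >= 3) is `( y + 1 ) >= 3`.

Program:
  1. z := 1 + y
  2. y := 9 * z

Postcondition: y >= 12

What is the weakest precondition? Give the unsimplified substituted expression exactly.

Answer: ( 9 * ( 1 + y ) ) >= 12

Derivation:
post: y >= 12
stmt 2: y := 9 * z  -- replace 1 occurrence(s) of y with (9 * z)
  => ( 9 * z ) >= 12
stmt 1: z := 1 + y  -- replace 1 occurrence(s) of z with (1 + y)
  => ( 9 * ( 1 + y ) ) >= 12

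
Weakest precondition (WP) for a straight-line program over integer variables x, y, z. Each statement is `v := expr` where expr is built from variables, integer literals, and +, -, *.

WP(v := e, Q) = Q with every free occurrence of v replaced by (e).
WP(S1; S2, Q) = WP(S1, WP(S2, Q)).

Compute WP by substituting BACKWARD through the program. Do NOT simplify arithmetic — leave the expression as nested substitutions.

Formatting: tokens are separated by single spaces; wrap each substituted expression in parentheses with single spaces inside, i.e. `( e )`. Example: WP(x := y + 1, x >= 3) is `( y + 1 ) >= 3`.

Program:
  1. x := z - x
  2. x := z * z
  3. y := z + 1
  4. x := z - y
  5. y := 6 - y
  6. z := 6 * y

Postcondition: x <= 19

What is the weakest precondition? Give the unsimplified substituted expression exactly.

Answer: ( z - ( z + 1 ) ) <= 19

Derivation:
post: x <= 19
stmt 6: z := 6 * y  -- replace 0 occurrence(s) of z with (6 * y)
  => x <= 19
stmt 5: y := 6 - y  -- replace 0 occurrence(s) of y with (6 - y)
  => x <= 19
stmt 4: x := z - y  -- replace 1 occurrence(s) of x with (z - y)
  => ( z - y ) <= 19
stmt 3: y := z + 1  -- replace 1 occurrence(s) of y with (z + 1)
  => ( z - ( z + 1 ) ) <= 19
stmt 2: x := z * z  -- replace 0 occurrence(s) of x with (z * z)
  => ( z - ( z + 1 ) ) <= 19
stmt 1: x := z - x  -- replace 0 occurrence(s) of x with (z - x)
  => ( z - ( z + 1 ) ) <= 19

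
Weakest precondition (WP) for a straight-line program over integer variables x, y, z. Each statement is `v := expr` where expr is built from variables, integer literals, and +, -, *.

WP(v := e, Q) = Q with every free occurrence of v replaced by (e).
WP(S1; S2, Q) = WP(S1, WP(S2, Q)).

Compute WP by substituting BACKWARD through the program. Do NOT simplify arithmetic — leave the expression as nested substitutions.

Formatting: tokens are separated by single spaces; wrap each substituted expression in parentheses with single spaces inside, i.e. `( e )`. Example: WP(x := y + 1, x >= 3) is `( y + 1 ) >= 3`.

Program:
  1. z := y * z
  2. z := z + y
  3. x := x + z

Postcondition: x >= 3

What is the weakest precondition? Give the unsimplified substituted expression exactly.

post: x >= 3
stmt 3: x := x + z  -- replace 1 occurrence(s) of x with (x + z)
  => ( x + z ) >= 3
stmt 2: z := z + y  -- replace 1 occurrence(s) of z with (z + y)
  => ( x + ( z + y ) ) >= 3
stmt 1: z := y * z  -- replace 1 occurrence(s) of z with (y * z)
  => ( x + ( ( y * z ) + y ) ) >= 3

Answer: ( x + ( ( y * z ) + y ) ) >= 3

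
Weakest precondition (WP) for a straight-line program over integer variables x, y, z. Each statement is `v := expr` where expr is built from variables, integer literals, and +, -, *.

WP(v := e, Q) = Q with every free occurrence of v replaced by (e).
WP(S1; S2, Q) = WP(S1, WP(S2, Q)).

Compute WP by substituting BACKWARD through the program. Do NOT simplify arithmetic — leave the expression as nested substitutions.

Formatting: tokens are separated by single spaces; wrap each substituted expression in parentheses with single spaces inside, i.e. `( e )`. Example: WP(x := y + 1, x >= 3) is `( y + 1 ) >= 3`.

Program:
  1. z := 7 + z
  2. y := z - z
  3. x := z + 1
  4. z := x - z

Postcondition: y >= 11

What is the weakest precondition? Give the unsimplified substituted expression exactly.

Answer: ( ( 7 + z ) - ( 7 + z ) ) >= 11

Derivation:
post: y >= 11
stmt 4: z := x - z  -- replace 0 occurrence(s) of z with (x - z)
  => y >= 11
stmt 3: x := z + 1  -- replace 0 occurrence(s) of x with (z + 1)
  => y >= 11
stmt 2: y := z - z  -- replace 1 occurrence(s) of y with (z - z)
  => ( z - z ) >= 11
stmt 1: z := 7 + z  -- replace 2 occurrence(s) of z with (7 + z)
  => ( ( 7 + z ) - ( 7 + z ) ) >= 11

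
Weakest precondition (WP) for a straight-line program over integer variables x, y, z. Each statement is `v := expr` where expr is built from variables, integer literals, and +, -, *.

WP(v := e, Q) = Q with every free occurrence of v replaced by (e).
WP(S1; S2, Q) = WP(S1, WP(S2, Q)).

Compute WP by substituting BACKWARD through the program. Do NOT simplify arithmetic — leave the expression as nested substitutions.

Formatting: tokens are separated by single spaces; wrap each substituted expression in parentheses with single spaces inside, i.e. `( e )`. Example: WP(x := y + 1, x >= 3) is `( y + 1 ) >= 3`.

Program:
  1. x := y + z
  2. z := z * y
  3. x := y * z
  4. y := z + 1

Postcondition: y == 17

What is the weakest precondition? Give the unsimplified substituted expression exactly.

Answer: ( ( z * y ) + 1 ) == 17

Derivation:
post: y == 17
stmt 4: y := z + 1  -- replace 1 occurrence(s) of y with (z + 1)
  => ( z + 1 ) == 17
stmt 3: x := y * z  -- replace 0 occurrence(s) of x with (y * z)
  => ( z + 1 ) == 17
stmt 2: z := z * y  -- replace 1 occurrence(s) of z with (z * y)
  => ( ( z * y ) + 1 ) == 17
stmt 1: x := y + z  -- replace 0 occurrence(s) of x with (y + z)
  => ( ( z * y ) + 1 ) == 17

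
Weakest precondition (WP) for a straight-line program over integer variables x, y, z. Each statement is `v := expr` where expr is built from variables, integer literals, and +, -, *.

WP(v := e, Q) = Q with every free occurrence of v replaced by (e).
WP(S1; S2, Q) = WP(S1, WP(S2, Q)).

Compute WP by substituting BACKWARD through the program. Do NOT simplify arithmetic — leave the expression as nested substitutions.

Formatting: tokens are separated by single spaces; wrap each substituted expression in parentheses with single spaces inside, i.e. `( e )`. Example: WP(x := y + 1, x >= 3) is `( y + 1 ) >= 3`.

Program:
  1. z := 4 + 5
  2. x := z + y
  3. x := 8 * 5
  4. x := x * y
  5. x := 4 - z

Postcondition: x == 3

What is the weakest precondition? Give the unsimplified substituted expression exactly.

Answer: ( 4 - ( 4 + 5 ) ) == 3

Derivation:
post: x == 3
stmt 5: x := 4 - z  -- replace 1 occurrence(s) of x with (4 - z)
  => ( 4 - z ) == 3
stmt 4: x := x * y  -- replace 0 occurrence(s) of x with (x * y)
  => ( 4 - z ) == 3
stmt 3: x := 8 * 5  -- replace 0 occurrence(s) of x with (8 * 5)
  => ( 4 - z ) == 3
stmt 2: x := z + y  -- replace 0 occurrence(s) of x with (z + y)
  => ( 4 - z ) == 3
stmt 1: z := 4 + 5  -- replace 1 occurrence(s) of z with (4 + 5)
  => ( 4 - ( 4 + 5 ) ) == 3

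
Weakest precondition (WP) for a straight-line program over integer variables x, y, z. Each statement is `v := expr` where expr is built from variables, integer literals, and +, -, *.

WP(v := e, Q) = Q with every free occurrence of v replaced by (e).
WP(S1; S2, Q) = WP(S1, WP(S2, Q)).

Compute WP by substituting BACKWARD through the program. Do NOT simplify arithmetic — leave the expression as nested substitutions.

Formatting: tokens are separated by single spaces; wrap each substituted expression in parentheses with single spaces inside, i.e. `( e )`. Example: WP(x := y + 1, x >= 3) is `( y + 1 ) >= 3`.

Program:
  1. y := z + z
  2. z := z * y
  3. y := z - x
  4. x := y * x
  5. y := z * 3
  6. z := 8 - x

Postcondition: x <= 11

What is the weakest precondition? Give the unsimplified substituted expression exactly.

post: x <= 11
stmt 6: z := 8 - x  -- replace 0 occurrence(s) of z with (8 - x)
  => x <= 11
stmt 5: y := z * 3  -- replace 0 occurrence(s) of y with (z * 3)
  => x <= 11
stmt 4: x := y * x  -- replace 1 occurrence(s) of x with (y * x)
  => ( y * x ) <= 11
stmt 3: y := z - x  -- replace 1 occurrence(s) of y with (z - x)
  => ( ( z - x ) * x ) <= 11
stmt 2: z := z * y  -- replace 1 occurrence(s) of z with (z * y)
  => ( ( ( z * y ) - x ) * x ) <= 11
stmt 1: y := z + z  -- replace 1 occurrence(s) of y with (z + z)
  => ( ( ( z * ( z + z ) ) - x ) * x ) <= 11

Answer: ( ( ( z * ( z + z ) ) - x ) * x ) <= 11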